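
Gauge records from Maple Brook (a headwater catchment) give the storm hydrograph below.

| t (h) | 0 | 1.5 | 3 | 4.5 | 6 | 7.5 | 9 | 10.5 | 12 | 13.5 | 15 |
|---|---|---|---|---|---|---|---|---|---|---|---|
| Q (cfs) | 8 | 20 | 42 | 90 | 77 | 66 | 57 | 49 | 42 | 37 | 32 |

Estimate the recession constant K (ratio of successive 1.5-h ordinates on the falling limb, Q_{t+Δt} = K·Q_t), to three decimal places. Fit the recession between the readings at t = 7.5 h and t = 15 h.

Using the recession-limb readings at t = 7.5 h and t = 15 h: Q falls from 66 to 32 cfs over 5 intervals.
K = (Q₂/Q₁)^(1/5) = (32/66)^(1/5) = 0.865.

K ≈ 0.865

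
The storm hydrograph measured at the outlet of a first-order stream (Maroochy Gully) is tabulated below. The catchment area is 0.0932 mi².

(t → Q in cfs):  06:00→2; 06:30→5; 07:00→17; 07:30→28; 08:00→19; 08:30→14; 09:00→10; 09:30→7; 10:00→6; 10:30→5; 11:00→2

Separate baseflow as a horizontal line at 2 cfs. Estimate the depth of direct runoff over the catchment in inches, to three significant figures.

Direct runoff: 0.0, 3.0, 15.0, 26.0, 17.0, 12.0, 8.0, 5.0, 4.0, 3.0, 0.0 cfs; ΣQ_DR = 93.00 cfs.
V = ΣQ_DR · Δt = 93.00 × 1800 s = 1.674 × 10^5 ft³.
Over A = 0.0932 mi², depth = V / A = 0.773 in.

d ≈ 0.773 in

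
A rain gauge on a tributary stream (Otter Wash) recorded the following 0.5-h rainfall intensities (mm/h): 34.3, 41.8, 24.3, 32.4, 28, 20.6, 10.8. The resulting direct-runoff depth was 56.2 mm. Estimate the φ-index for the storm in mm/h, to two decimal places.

φ ≈ 11.50 mm/h

Only the 6 blocks with intensity above φ contribute runoff: 34.3, 41.8, 24.3, 32.4, 28, 20.6 mm/h.
Σ(I−φ)·Δt = d  ⇒  (34.3+41.8+24.3+32.4+28+20.6 − 6φ)·0.5 = 56.2
φ = (181.4 − 56.2/0.5) / 6 = 11.50 mm/h.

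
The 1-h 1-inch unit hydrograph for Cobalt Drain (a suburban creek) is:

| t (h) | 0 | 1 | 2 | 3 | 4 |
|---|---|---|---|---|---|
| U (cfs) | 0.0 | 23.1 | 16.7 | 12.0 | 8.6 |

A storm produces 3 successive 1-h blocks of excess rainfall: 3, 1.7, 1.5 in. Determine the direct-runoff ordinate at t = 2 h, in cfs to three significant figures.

By discrete convolution, Q_j = Σ (P_i / 1 in) · U_{j−i}.
At t = 2 h (j=2): Q = (3/1)·16.7 + (1.7/1)·23.1 + (1.5/1)·0.0 = 89.4 cfs.

Q ≈ 89.4 cfs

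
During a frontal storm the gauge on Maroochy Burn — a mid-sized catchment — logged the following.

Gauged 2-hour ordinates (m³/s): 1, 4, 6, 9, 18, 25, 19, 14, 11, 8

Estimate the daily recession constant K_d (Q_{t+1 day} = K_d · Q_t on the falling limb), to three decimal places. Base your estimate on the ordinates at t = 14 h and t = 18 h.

K_d ≈ 0.035

Between t = 14 h and t = 18 h the flow falls from 14 to 8 m³/s over 2×2 h = 4 h.
Per-interval ratio K = (8/14)^(1/2) = 0.7559; K_d = K^(24/2) = 0.035.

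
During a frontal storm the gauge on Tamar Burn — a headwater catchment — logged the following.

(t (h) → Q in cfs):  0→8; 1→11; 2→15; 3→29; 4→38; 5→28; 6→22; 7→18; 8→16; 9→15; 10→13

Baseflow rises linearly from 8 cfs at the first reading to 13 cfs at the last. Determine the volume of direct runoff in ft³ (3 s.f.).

Direct-runoff ordinates (Q − Q_b): 0.00, 2.50, 6.00, 19.50, 28.00, 17.50, 11.00, 6.50, 4.00, 2.50, 0.00 cfs.
ΣQ_DR = 97.50 cfs.
With Δt = 1 h = 3600 s, V = ΣQ_DR · Δt = 97.50 × 3600 = 3.51 × 10^5 ft³.

V ≈ 3.51 × 10^5 ft³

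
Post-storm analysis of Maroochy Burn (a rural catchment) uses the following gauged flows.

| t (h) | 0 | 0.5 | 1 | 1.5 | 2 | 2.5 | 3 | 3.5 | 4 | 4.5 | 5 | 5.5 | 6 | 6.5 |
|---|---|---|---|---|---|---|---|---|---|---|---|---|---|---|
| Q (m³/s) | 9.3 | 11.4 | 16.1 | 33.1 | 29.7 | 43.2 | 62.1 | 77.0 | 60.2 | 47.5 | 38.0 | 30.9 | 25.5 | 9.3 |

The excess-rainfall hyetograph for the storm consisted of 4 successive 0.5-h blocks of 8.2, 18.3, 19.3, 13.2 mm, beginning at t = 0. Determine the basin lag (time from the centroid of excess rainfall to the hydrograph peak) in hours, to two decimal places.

Centroid of excess rainfall: t_c = Σ P_i·t̄_i / ΣP_i = 1.0678 h (block centres at 0.25, 0.75, 1.25, 1.75 h).
Hydrograph peak occurs at t = 3.5 h, so basin lag t_L = 3.5 − 1.0678 = 2.43 h.

t_L ≈ 2.43 h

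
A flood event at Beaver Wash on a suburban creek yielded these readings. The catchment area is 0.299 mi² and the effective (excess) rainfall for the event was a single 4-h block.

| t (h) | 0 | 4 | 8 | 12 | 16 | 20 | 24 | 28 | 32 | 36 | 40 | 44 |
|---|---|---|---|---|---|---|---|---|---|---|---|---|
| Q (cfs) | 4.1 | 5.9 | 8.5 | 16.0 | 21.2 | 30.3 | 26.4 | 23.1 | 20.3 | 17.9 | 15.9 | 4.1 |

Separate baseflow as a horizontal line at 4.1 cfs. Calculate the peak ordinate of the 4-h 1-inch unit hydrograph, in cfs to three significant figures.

U_p ≈ 8.75 cfs

Direct runoff: 0.0, 1.8, 4.4, 11.9, 17.1, 26.2, 22.3, 19.0, 16.2, 13.8, 11.8, 0.0 cfs; ΣQ_DR = 144.5 cfs, peak = 26.2 cfs.
Runoff depth d = ΣQ_DR·Δt / A = 144.5 × 14400 / (0.299 mi²) = 2.996 in.
The 1-inch UH is the DRH scaled by (1 in)/d, so U_p = 26.2 × 1/2.996 = 8.75 cfs.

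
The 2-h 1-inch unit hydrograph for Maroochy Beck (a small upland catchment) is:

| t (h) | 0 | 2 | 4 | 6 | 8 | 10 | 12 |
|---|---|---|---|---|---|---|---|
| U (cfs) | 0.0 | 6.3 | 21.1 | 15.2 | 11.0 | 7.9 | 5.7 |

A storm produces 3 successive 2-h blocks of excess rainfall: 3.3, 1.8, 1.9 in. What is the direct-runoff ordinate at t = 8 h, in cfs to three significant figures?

Q ≈ 104 cfs

By discrete convolution, Q_j = Σ (P_i / 1 in) · U_{j−i}.
At t = 8 h (j=4): Q = (3.3/1)·11.0 + (1.8/1)·15.2 + (1.9/1)·21.1 = 104 cfs.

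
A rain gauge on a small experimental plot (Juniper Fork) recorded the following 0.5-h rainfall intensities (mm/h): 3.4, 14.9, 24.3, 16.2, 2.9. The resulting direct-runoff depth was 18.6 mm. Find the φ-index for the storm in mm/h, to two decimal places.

φ ≈ 6.07 mm/h

Only the 3 blocks with intensity above φ contribute runoff: 14.9, 24.3, 16.2 mm/h.
Σ(I−φ)·Δt = d  ⇒  (14.9+24.3+16.2 − 3φ)·0.5 = 18.6
φ = (55.40 − 18.6/0.5) / 3 = 6.07 mm/h.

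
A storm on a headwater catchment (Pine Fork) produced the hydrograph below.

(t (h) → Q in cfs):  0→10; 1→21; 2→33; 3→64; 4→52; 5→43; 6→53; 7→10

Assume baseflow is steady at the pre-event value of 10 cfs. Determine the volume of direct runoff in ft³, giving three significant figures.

Direct-runoff ordinates (Q − Q_b): 0.0, 11.0, 23.0, 54.0, 42.0, 33.0, 43.0, 0.0 cfs.
ΣQ_DR = 206.0 cfs.
With Δt = 1 h = 3600 s, V = ΣQ_DR · Δt = 206.0 × 3600 = 7.42 × 10^5 ft³.

V ≈ 7.42 × 10^5 ft³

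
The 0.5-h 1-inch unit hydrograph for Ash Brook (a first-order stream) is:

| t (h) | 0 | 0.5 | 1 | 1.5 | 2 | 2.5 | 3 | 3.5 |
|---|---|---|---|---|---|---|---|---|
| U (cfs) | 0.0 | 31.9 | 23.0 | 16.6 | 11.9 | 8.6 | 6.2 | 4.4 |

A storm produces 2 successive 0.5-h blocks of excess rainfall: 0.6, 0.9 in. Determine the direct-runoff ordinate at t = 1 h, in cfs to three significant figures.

By discrete convolution, Q_j = Σ (P_i / 1 in) · U_{j−i}.
At t = 1 h (j=2): Q = (0.6/1)·23.0 + (0.9/1)·31.9 = 42.5 cfs.

Q ≈ 42.5 cfs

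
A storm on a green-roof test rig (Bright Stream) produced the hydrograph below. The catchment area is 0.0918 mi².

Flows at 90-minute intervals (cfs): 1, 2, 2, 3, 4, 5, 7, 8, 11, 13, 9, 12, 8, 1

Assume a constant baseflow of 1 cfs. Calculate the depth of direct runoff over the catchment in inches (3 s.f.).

Direct runoff: 0.0, 1.0, 1.0, 2.0, 3.0, 4.0, 6.0, 7.0, 10.0, 12.0, 8.0, 11.0, 7.0, 0.0 cfs; ΣQ_DR = 72.00 cfs.
V = ΣQ_DR · Δt = 72.00 × 5400 s = 3.888 × 10^5 ft³.
Over A = 0.0918 mi², depth = V / A = 1.82 in.

d ≈ 1.82 in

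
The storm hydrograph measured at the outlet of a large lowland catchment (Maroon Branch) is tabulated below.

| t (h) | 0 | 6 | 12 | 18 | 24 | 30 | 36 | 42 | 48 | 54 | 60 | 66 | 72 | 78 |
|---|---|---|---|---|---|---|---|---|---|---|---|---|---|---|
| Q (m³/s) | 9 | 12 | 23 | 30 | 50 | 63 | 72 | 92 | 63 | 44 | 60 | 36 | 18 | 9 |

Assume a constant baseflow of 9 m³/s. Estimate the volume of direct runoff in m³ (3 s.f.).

V ≈ 9.83 × 10^6 m³

Direct-runoff ordinates (Q − Q_b): 0.0, 3.0, 14.0, 21.0, 41.0, 54.0, 63.0, 83.0, 54.0, 35.0, 51.0, 27.0, 9.0, 0.0 m³/s.
ΣQ_DR = 455.0 m³/s.
With Δt = 6 h = 21600 s, V = ΣQ_DR · Δt = 455.0 × 21600 = 9.83 × 10^6 m³.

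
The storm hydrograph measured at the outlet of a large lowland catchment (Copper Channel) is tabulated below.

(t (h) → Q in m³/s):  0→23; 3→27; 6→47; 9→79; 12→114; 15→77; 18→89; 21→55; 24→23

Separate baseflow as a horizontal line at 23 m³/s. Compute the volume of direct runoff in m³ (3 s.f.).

V ≈ 3.53 × 10^6 m³

Direct-runoff ordinates (Q − Q_b): 0.0, 4.0, 24.0, 56.0, 91.0, 54.0, 66.0, 32.0, 0.0 m³/s.
ΣQ_DR = 327.0 m³/s.
With Δt = 3 h = 10800 s, V = ΣQ_DR · Δt = 327.0 × 10800 = 3.53 × 10^6 m³.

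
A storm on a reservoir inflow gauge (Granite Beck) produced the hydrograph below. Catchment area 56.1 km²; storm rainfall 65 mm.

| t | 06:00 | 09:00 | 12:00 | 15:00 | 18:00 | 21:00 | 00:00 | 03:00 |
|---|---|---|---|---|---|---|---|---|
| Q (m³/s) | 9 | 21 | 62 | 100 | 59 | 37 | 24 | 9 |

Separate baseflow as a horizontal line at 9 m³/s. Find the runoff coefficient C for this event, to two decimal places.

ΣQ_DR = 249.0 m³/s; V = ΣQ_DR·Δt = 2.689 × 10^6 m³.
Runoff depth d = V / A = 47.94 mm.
C = d / P = 47.94 / 65 = 0.74.

C ≈ 0.74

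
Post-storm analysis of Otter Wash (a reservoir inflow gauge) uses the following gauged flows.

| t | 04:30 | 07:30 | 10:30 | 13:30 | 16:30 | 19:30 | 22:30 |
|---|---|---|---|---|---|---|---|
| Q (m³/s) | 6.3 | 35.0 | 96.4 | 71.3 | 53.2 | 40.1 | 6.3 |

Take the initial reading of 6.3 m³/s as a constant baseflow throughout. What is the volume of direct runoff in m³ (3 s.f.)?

V ≈ 2.86 × 10^6 m³

Direct-runoff ordinates (Q − Q_b): 0.0, 28.7, 90.1, 65.0, 46.9, 33.8, 0.0 m³/s.
ΣQ_DR = 264.5 m³/s.
With Δt = 3 h = 10800 s, V = ΣQ_DR · Δt = 264.5 × 10800 = 2.86 × 10^6 m³.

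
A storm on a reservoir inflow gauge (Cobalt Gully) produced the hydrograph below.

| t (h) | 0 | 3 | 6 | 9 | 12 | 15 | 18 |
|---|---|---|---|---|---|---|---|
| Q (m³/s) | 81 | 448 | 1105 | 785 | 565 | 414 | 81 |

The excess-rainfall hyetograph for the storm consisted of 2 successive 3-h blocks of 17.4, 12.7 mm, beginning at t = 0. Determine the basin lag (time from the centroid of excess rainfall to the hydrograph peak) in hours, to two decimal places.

Centroid of excess rainfall: t_c = Σ P_i·t̄_i / ΣP_i = 2.7658 h (block centres at 1.5, 4.5 h).
Hydrograph peak occurs at t = 6 h, so basin lag t_L = 6 − 2.7658 = 3.23 h.

t_L ≈ 3.23 h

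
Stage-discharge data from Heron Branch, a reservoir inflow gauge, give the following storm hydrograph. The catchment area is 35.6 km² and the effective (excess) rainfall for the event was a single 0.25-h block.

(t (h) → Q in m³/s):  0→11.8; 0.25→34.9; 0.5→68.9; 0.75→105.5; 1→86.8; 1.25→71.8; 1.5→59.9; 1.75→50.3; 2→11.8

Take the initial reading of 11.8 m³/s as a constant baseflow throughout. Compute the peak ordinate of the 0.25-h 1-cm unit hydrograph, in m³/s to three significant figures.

U_p ≈ 93.7 m³/s

Direct runoff: 0.0, 23.1, 57.1, 93.7, 75.0, 60.0, 48.1, 38.5, 0.0 m³/s; ΣQ_DR = 395.5 m³/s, peak = 93.7 m³/s.
Runoff depth d = ΣQ_DR·Δt / A = 395.5 × 900 / (35.6 km²) = 9.999 mm.
The 1-cm UH is the DRH scaled by (10 mm)/d, so U_p = 93.7 × 10/9.999 = 93.7 m³/s.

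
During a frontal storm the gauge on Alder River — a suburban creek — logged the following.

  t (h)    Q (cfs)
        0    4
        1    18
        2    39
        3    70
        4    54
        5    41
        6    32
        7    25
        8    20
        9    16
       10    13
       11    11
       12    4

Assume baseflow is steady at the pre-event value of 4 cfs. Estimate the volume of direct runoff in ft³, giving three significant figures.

V ≈ 1.06 × 10^6 ft³

Direct-runoff ordinates (Q − Q_b): 0.0, 14.0, 35.0, 66.0, 50.0, 37.0, 28.0, 21.0, 16.0, 12.0, 9.0, 7.0, 0.0 cfs.
ΣQ_DR = 295.0 cfs.
With Δt = 1 h = 3600 s, V = ΣQ_DR · Δt = 295.0 × 3600 = 1.06 × 10^6 ft³.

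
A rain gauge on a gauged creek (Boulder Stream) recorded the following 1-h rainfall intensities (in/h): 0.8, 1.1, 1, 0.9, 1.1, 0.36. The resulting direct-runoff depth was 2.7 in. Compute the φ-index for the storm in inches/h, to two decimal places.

Only the 5 blocks with intensity above φ contribute runoff: 0.8, 1.1, 1, 0.9, 1.1 in/h.
Σ(I−φ)·Δt = d  ⇒  (0.8+1.1+1+0.9+1.1 − 5φ)·1 = 2.7
φ = (4.900 − 2.7/1) / 5 = 0.44 in/h.

φ ≈ 0.44 in/h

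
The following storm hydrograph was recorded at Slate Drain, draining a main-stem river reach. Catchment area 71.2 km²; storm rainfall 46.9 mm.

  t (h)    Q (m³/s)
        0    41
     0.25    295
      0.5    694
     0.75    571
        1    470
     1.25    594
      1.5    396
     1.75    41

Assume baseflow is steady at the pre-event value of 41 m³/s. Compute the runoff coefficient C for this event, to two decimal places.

ΣQ_DR = 2774 m³/s; V = ΣQ_DR·Δt = 2.497 × 10^6 m³.
Runoff depth d = V / A = 35.06 mm.
C = d / P = 35.06 / 46.9 = 0.75.

C ≈ 0.75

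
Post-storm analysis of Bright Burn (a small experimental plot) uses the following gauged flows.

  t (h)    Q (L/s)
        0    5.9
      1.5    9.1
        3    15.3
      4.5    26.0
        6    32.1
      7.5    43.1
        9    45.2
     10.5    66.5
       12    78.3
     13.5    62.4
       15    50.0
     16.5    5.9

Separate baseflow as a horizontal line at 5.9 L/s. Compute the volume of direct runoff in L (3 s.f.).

Direct-runoff ordinates (Q − Q_b): 0.0, 3.2, 9.4, 20.1, 26.2, 37.2, 39.3, 60.6, 72.4, 56.5, 44.1, 0.0 L/s.
ΣQ_DR = 369.0 L/s.
With Δt = 1.5 h = 5400 s, V = ΣQ_DR · Δt = 369.0 × 5400 = 1.99 × 10^6 L.

V ≈ 1.99 × 10^6 L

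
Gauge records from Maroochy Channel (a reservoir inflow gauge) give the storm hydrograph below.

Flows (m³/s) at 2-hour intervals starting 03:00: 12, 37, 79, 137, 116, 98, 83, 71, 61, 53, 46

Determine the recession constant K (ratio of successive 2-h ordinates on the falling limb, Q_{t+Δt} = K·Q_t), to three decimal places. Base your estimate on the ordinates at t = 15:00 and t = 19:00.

K ≈ 0.857

Using the recession-limb readings at t = 15:00 and t = 19:00: Q falls from 83 to 61 m³/s over 2 intervals.
K = (Q₂/Q₁)^(1/2) = (61/83)^(1/2) = 0.857.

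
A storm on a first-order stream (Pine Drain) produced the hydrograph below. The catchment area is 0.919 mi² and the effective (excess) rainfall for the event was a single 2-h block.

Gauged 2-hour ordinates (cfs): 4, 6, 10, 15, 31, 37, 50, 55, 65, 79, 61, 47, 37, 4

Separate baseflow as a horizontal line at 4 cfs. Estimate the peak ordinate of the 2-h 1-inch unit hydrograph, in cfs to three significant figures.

Direct runoff: 0.0, 2.0, 6.0, 11.0, 27.0, 33.0, 46.0, 51.0, 61.0, 75.0, 57.0, 43.0, 33.0, 0.0 cfs; ΣQ_DR = 445.0 cfs, peak = 75.0 cfs.
Runoff depth d = ΣQ_DR·Δt / A = 445.0 × 7200 / (0.919 mi²) = 1.501 in.
The 1-inch UH is the DRH scaled by (1 in)/d, so U_p = 75.0 × 1/1.501 = 50.0 cfs.

U_p ≈ 50.0 cfs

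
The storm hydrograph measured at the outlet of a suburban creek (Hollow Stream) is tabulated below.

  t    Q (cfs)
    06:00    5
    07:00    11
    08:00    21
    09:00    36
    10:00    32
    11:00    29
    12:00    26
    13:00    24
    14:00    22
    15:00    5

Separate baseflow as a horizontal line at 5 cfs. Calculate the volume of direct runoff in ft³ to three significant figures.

Direct-runoff ordinates (Q − Q_b): 0.0, 6.0, 16.0, 31.0, 27.0, 24.0, 21.0, 19.0, 17.0, 0.0 cfs.
ΣQ_DR = 161.0 cfs.
With Δt = 1 h = 3600 s, V = ΣQ_DR · Δt = 161.0 × 3600 = 5.80 × 10^5 ft³.

V ≈ 5.80 × 10^5 ft³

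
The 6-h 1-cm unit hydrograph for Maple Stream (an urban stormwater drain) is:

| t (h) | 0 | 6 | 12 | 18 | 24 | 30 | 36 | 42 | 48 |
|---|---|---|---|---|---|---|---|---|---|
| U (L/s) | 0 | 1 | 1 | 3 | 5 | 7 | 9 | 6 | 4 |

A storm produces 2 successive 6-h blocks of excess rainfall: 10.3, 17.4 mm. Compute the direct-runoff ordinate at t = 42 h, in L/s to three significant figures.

Q ≈ 21.8 L/s

By discrete convolution, Q_j = Σ (P_i / 10 mm) · U_{j−i}.
At t = 42 h (j=7): Q = (10.3/10)·6 + (17.4/10)·9 = 21.8 L/s.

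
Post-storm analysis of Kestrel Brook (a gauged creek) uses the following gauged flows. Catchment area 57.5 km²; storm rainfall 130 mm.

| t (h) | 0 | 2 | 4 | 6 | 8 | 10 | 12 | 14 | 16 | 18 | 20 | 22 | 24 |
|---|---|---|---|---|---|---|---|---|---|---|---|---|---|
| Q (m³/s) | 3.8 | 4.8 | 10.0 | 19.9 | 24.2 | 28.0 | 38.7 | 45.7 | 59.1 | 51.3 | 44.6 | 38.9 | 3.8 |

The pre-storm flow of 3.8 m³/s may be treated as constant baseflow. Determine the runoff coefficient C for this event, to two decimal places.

ΣQ_DR = 323.4 m³/s; V = ΣQ_DR·Δt = 2.328 × 10^6 m³.
Runoff depth d = V / A = 40.50 mm.
C = d / P = 40.50 / 130 = 0.31.

C ≈ 0.31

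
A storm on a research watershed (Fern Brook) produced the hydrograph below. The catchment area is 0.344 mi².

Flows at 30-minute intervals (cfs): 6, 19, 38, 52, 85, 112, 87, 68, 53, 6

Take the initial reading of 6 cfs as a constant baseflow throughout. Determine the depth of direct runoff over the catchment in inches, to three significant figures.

d ≈ 1.05 in

Direct runoff: 0.0, 13.0, 32.0, 46.0, 79.0, 106.0, 81.0, 62.0, 47.0, 0.0 cfs; ΣQ_DR = 466.0 cfs.
V = ΣQ_DR · Δt = 466.0 × 1800 s = 8.388 × 10^5 ft³.
Over A = 0.344 mi², depth = V / A = 1.05 in.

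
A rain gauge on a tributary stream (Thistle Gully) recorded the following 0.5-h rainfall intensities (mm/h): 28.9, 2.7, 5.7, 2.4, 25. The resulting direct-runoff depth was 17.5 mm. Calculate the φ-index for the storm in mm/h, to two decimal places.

Only the 2 blocks with intensity above φ contribute runoff: 28.9, 25 mm/h.
Σ(I−φ)·Δt = d  ⇒  (28.9+25 − 2φ)·0.5 = 17.5
φ = (53.90 − 17.5/0.5) / 2 = 9.45 mm/h.

φ ≈ 9.45 mm/h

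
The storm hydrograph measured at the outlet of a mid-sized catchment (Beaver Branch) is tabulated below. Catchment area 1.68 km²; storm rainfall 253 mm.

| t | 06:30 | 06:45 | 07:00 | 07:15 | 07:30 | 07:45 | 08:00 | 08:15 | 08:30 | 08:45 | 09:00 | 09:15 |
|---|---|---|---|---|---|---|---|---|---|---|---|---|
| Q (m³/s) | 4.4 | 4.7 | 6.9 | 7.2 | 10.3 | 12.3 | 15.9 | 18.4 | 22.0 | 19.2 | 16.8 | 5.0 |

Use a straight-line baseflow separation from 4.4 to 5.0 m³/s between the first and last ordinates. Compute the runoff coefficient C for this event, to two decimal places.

ΣQ_DR = 86.70 m³/s; V = ΣQ_DR·Δt = 78030 m³.
Runoff depth d = V / A = 46.45 mm.
C = d / P = 46.45 / 253 = 0.18.

C ≈ 0.18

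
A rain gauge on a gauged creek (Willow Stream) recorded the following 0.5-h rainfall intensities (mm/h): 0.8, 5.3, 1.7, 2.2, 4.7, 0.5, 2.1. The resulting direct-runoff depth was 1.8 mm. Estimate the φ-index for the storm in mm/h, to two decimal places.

φ ≈ 3.20 mm/h

Only the 2 blocks with intensity above φ contribute runoff: 5.3, 4.7 mm/h.
Σ(I−φ)·Δt = d  ⇒  (5.3+4.7 − 2φ)·0.5 = 1.8
φ = (10.00 − 1.8/0.5) / 2 = 3.20 mm/h.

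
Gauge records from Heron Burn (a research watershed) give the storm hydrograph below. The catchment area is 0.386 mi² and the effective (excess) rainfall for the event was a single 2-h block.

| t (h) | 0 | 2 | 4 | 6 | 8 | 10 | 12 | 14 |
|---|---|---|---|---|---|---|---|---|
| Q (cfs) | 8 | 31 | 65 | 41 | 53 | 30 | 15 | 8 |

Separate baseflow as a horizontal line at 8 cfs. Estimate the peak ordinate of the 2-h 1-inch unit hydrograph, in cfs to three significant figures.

Direct runoff: 0.0, 23.0, 57.0, 33.0, 45.0, 22.0, 7.0, 0.0 cfs; ΣQ_DR = 187.0 cfs, peak = 57.0 cfs.
Runoff depth d = ΣQ_DR·Δt / A = 187.0 × 7200 / (0.386 mi²) = 1.501 in.
The 1-inch UH is the DRH scaled by (1 in)/d, so U_p = 57.0 × 1/1.501 = 38.0 cfs.

U_p ≈ 38.0 cfs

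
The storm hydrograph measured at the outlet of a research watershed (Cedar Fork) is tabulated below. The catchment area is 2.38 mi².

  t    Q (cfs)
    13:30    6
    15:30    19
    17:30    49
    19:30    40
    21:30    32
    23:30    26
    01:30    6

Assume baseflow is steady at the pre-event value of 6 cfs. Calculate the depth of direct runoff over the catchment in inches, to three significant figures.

Direct runoff: 0.0, 13.0, 43.0, 34.0, 26.0, 20.0, 0.0 cfs; ΣQ_DR = 136.0 cfs.
V = ΣQ_DR · Δt = 136.0 × 7200 s = 9.792 × 10^5 ft³.
Over A = 2.38 mi², depth = V / A = 0.177 in.

d ≈ 0.177 in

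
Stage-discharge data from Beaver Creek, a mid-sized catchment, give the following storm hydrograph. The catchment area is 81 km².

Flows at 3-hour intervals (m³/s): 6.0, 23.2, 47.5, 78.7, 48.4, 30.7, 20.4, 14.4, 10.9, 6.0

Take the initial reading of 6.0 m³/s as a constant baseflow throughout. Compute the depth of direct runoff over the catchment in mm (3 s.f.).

Direct runoff: 0.0, 17.2, 41.5, 72.7, 42.4, 24.7, 14.4, 8.4, 4.9, 0.0 m³/s; ΣQ_DR = 226.2 m³/s.
V = ΣQ_DR · Δt = 226.2 × 10800 s = 2.443 × 10^6 m³.
Over A = 81 km², depth = V / A = 30.2 mm.

d ≈ 30.2 mm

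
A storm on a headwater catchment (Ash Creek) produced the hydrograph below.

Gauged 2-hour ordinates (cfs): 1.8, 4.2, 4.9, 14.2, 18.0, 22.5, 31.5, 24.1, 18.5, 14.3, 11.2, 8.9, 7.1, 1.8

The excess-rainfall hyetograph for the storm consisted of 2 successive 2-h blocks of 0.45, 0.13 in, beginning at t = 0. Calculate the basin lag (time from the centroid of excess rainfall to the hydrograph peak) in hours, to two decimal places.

t_L ≈ 10.55 h

Centroid of excess rainfall: t_c = Σ P_i·t̄_i / ΣP_i = 1.4483 h (block centres at 1, 3 h).
Hydrograph peak occurs at t = 12 h, so basin lag t_L = 12 − 1.4483 = 10.55 h.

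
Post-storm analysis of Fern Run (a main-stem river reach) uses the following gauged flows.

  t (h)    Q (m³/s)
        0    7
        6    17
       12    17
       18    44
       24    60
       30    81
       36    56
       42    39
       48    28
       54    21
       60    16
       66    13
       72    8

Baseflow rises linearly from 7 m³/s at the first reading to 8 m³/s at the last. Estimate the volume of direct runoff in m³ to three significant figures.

V ≈ 6.69 × 10^6 m³

Direct-runoff ordinates (Q − Q_b): 0.00, 9.92, 9.83, 36.75, 52.67, 73.58, 48.50, 31.42, 20.33, 13.25, 8.17, 5.08, 0.00 m³/s.
ΣQ_DR = 309.5 m³/s.
With Δt = 6 h = 21600 s, V = ΣQ_DR · Δt = 309.5 × 21600 = 6.69 × 10^6 m³.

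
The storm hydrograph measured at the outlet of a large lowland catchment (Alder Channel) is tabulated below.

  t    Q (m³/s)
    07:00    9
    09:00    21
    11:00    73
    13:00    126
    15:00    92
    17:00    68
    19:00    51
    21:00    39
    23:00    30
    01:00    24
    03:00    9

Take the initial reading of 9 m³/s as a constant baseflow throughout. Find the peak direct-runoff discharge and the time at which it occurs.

Subtracting baseflow gives direct-runoff ordinates: 0.0, 12.0, 64.0, 117.0, 83.0, 59.0, 42.0, 30.0, 21.0, 15.0, 0.0 m³/s.
The maximum is 117.0 m³/s, occurring at the reading for t = 13:00.

Q_p = 117.0 m³/s at t = 13:00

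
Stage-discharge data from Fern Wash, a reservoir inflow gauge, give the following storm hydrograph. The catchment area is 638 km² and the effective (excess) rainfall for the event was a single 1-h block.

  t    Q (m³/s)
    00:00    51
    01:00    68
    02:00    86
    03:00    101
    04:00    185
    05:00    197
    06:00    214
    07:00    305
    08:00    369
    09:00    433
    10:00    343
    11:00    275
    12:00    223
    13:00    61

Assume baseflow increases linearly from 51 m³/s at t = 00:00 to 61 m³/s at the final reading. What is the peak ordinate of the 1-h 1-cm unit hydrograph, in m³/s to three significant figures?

Direct runoff: 0.00, 16.23, 33.46, 47.69, 130.92, 142.15, 158.38, 248.62, 311.85, 375.08, 284.31, 215.54, 162.77, 0.00 m³/s; ΣQ_DR = 2127 m³/s, peak = 375.08 m³/s.
Runoff depth d = ΣQ_DR·Δt / A = 2127 × 3600 / (638 km²) = 12.00 mm.
The 1-cm UH is the DRH scaled by (10 mm)/d, so U_p = 375.08 × 10/12.00 = 313 m³/s.

U_p ≈ 313 m³/s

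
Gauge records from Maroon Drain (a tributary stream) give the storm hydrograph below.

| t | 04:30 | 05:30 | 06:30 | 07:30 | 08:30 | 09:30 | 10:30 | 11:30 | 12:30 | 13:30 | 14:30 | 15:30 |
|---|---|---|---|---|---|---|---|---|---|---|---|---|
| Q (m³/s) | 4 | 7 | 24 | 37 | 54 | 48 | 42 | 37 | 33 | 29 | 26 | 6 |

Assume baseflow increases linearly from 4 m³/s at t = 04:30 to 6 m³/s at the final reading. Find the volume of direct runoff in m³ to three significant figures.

V ≈ 1.03 × 10^6 m³

Direct-runoff ordinates (Q − Q_b): 0.00, 2.82, 19.64, 32.45, 49.27, 43.09, 36.91, 31.73, 27.55, 23.36, 20.18, 0.00 m³/s.
ΣQ_DR = 287.0 m³/s.
With Δt = 1 h = 3600 s, V = ΣQ_DR · Δt = 287.0 × 3600 = 1.03 × 10^6 m³.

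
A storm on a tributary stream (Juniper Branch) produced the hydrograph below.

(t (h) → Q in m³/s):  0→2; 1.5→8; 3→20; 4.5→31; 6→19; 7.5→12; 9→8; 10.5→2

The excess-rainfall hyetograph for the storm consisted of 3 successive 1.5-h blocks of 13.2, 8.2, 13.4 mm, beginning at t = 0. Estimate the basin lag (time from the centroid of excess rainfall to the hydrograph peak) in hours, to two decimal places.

Centroid of excess rainfall: t_c = Σ P_i·t̄_i / ΣP_i = 2.2586 h (block centres at 0.75, 2.25, 3.75 h).
Hydrograph peak occurs at t = 4.5 h, so basin lag t_L = 4.5 − 2.2586 = 2.24 h.

t_L ≈ 2.24 h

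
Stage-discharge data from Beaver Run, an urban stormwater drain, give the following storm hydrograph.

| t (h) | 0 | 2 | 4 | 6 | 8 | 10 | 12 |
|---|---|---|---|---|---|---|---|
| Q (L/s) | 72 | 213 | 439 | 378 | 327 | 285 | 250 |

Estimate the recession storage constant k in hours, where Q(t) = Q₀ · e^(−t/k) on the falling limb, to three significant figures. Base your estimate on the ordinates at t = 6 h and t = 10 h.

k ≈ 14.2 h

On the falling limb, Q drops from 378 to 285 L/s between t = 6 h and t = 10 h (Δt = 4 h).
k = −Δt / ln(Q₂/Q₁) = −4 / ln(285/378) = 14.2 h.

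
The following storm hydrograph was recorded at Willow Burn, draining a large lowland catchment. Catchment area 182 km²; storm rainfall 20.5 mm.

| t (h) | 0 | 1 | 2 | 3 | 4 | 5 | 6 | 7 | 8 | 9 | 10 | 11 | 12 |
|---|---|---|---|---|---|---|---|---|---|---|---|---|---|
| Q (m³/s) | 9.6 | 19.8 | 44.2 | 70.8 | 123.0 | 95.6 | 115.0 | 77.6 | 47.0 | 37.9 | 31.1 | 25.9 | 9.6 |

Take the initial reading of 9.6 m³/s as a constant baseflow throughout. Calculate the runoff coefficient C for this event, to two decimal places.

ΣQ_DR = 582.3 m³/s; V = ΣQ_DR·Δt = 2.096 × 10^6 m³.
Runoff depth d = V / A = 11.52 mm.
C = d / P = 11.52 / 20.5 = 0.56.

C ≈ 0.56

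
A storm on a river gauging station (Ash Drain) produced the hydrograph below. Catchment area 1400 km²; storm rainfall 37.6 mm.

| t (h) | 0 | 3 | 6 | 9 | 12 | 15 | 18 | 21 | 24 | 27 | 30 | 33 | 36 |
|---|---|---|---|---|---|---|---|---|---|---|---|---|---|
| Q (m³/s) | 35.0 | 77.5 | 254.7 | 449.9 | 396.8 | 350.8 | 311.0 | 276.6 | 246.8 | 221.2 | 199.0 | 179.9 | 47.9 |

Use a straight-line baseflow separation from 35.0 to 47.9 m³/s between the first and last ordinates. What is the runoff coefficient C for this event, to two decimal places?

C ≈ 0.51

ΣQ_DR = 2508 m³/s; V = ΣQ_DR·Δt = 2.709 × 10^7 m³.
Runoff depth d = V / A = 19.35 mm.
C = d / P = 19.35 / 37.6 = 0.51.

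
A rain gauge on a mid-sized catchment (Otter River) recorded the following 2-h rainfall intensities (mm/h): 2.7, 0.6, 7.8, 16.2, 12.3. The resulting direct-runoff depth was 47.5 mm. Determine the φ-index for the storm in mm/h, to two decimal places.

φ ≈ 4.18 mm/h

Only the 3 blocks with intensity above φ contribute runoff: 7.8, 16.2, 12.3 mm/h.
Σ(I−φ)·Δt = d  ⇒  (7.8+16.2+12.3 − 3φ)·2 = 47.5
φ = (36.30 − 47.5/2) / 3 = 4.18 mm/h.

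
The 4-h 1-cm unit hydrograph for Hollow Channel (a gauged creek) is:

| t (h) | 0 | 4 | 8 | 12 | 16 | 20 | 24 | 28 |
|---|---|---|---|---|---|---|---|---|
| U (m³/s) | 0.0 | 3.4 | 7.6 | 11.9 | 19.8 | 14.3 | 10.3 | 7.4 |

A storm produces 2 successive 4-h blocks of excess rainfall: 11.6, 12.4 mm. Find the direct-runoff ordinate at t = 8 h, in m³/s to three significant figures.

By discrete convolution, Q_j = Σ (P_i / 10 mm) · U_{j−i}.
At t = 8 h (j=2): Q = (11.6/10)·7.6 + (12.4/10)·3.4 = 13.0 m³/s.

Q ≈ 13.0 m³/s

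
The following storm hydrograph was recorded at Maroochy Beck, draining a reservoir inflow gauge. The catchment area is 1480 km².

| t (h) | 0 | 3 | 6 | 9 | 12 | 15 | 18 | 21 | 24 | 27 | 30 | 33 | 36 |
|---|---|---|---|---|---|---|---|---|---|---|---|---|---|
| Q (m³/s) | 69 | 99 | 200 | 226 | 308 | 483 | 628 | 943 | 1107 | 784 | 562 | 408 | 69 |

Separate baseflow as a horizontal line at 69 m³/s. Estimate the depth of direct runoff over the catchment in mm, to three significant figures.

d ≈ 36.4 mm

Direct runoff: 0.0, 30.0, 131.0, 157.0, 239.0, 414.0, 559.0, 874.0, 1038.0, 715.0, 493.0, 339.0, 0.0 m³/s; ΣQ_DR = 4989 m³/s.
V = ΣQ_DR · Δt = 4989 × 10800 s = 5.388 × 10^7 m³.
Over A = 1480 km², depth = V / A = 36.4 mm.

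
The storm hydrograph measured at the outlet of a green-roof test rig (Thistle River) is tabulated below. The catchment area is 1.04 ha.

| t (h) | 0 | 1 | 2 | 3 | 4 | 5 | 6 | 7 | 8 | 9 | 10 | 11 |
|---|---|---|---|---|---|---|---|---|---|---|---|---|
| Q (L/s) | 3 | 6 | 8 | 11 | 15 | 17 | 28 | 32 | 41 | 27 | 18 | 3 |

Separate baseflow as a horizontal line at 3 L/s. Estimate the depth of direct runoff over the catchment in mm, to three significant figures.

Direct runoff: 0.0, 3.0, 5.0, 8.0, 12.0, 14.0, 25.0, 29.0, 38.0, 24.0, 15.0, 0.0 L/s; ΣQ_DR = 173.0 L/s.
V = ΣQ_DR · Δt = 173.0 × 3600 s = 6.228 × 10^5 L.
Over A = 1.04 ha, depth = V / A = 59.9 mm.

d ≈ 59.9 mm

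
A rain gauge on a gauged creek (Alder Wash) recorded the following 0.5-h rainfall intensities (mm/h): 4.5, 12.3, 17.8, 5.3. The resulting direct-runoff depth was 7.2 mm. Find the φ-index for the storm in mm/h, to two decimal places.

φ ≈ 7.85 mm/h

Only the 2 blocks with intensity above φ contribute runoff: 12.3, 17.8 mm/h.
Σ(I−φ)·Δt = d  ⇒  (12.3+17.8 − 2φ)·0.5 = 7.2
φ = (30.10 − 7.2/0.5) / 2 = 7.85 mm/h.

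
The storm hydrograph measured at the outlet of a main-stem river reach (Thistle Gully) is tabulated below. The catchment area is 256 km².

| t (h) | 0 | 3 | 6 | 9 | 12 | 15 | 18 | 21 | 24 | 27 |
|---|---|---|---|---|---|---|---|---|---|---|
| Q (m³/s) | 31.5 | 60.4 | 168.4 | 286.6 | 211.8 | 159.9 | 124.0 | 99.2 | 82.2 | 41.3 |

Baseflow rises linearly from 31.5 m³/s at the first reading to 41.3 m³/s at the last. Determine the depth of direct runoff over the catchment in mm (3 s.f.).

Direct runoff: 0.00, 27.81, 134.72, 251.83, 175.94, 122.96, 85.97, 60.08, 41.99, 0.00 m³/s; ΣQ_DR = 901.3 m³/s.
V = ΣQ_DR · Δt = 901.3 × 10800 s = 9.734 × 10^6 m³.
Over A = 256 km², depth = V / A = 38.0 mm.

d ≈ 38.0 mm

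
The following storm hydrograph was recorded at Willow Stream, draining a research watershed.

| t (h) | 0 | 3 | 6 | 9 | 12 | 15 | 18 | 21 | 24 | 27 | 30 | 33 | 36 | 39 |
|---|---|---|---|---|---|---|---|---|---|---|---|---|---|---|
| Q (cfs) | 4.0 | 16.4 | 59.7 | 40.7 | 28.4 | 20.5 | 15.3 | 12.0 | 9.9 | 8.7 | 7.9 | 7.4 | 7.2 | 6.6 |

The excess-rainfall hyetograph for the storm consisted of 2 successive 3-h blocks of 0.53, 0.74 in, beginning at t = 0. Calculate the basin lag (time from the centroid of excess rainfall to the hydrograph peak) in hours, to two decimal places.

t_L ≈ 2.75 h

Centroid of excess rainfall: t_c = Σ P_i·t̄_i / ΣP_i = 3.2480 h (block centres at 1.5, 4.5 h).
Hydrograph peak occurs at t = 6 h, so basin lag t_L = 6 − 3.2480 = 2.75 h.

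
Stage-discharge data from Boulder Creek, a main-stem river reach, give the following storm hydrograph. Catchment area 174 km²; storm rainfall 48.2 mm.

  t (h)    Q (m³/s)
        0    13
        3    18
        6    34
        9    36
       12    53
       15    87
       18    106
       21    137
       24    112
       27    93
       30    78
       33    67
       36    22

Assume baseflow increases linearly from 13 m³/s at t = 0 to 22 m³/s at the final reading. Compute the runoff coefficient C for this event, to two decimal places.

ΣQ_DR = 628.5 m³/s; V = ΣQ_DR·Δt = 6.788 × 10^6 m³.
Runoff depth d = V / A = 39.01 mm.
C = d / P = 39.01 / 48.2 = 0.81.

C ≈ 0.81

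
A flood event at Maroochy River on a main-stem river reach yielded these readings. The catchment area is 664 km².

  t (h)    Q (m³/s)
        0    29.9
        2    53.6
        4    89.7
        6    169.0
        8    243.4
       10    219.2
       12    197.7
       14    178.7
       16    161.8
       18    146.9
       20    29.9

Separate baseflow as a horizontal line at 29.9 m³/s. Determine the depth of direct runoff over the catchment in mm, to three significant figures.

Direct runoff: 0.0, 23.7, 59.8, 139.1, 213.5, 189.3, 167.8, 148.8, 131.9, 117.0, 0.0 m³/s; ΣQ_DR = 1191 m³/s.
V = ΣQ_DR · Δt = 1191 × 7200 s = 8.574 × 10^6 m³.
Over A = 664 km², depth = V / A = 12.9 mm.

d ≈ 12.9 mm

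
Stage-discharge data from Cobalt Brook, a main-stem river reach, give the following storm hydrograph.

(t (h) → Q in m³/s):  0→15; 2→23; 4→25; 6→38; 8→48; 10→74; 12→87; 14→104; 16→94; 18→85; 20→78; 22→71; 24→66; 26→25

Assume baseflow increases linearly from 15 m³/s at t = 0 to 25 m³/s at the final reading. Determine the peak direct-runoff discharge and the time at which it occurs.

Q_p = 83.62 m³/s at t = 14 h

Subtracting baseflow gives direct-runoff ordinates: 0.00, 7.23, 8.46, 20.69, 29.92, 55.15, 67.38, 83.62, 72.85, 63.08, 55.31, 47.54, 41.77, 0.00 m³/s.
The maximum is 83.62 m³/s, occurring at the reading for t = 14 h.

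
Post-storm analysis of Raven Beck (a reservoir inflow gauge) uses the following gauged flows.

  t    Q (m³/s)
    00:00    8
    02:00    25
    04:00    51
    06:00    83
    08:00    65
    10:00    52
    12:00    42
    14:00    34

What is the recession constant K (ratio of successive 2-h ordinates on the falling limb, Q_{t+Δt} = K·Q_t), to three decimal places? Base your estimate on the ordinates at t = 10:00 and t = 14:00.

Using the recession-limb readings at t = 10:00 and t = 14:00: Q falls from 52 to 34 m³/s over 2 intervals.
K = (Q₂/Q₁)^(1/2) = (34/52)^(1/2) = 0.809.

K ≈ 0.809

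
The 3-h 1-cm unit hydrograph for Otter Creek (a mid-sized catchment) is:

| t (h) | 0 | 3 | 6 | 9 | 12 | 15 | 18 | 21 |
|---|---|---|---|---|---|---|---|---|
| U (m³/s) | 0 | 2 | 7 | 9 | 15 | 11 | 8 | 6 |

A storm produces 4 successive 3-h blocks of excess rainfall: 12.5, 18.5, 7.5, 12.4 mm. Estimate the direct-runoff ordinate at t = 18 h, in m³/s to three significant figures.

Q ≈ 52.8 m³/s

By discrete convolution, Q_j = Σ (P_i / 10 mm) · U_{j−i}.
At t = 18 h (j=6): Q = (12.5/10)·8 + (18.5/10)·11 + (7.5/10)·15 + (12.4/10)·9 = 52.8 m³/s.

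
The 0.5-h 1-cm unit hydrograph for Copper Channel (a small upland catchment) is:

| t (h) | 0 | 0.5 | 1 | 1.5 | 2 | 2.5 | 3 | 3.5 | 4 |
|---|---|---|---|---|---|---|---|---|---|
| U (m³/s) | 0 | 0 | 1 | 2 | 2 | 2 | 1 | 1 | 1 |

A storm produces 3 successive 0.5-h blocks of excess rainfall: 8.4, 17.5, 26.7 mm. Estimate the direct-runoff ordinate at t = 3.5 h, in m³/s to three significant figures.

Q ≈ 7.93 m³/s

By discrete convolution, Q_j = Σ (P_i / 10 mm) · U_{j−i}.
At t = 3.5 h (j=7): Q = (8.4/10)·1 + (17.5/10)·1 + (26.7/10)·2 = 7.93 m³/s.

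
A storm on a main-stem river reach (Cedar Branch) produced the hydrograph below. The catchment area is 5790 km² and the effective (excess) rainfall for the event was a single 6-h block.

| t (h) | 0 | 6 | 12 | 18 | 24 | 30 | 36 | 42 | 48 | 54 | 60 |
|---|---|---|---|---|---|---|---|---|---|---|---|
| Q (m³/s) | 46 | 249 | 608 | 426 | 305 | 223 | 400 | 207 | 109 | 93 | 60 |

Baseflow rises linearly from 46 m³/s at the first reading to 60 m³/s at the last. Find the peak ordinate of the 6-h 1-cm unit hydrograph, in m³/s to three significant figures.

U_p ≈ 699 m³/s

Direct runoff: 0.00, 201.60, 559.20, 375.80, 253.40, 170.00, 345.60, 151.20, 51.80, 34.40, 0.00 m³/s; ΣQ_DR = 2143 m³/s, peak = 559.20 m³/s.
Runoff depth d = ΣQ_DR·Δt / A = 2143 × 21600 / (5790 km²) = 7.995 mm.
The 1-cm UH is the DRH scaled by (10 mm)/d, so U_p = 559.20 × 10/7.995 = 699 m³/s.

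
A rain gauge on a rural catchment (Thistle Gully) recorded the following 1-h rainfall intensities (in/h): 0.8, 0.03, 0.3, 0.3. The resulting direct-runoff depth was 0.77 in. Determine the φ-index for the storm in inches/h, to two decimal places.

φ ≈ 0.21 in/h

Only the 3 blocks with intensity above φ contribute runoff: 0.8, 0.3, 0.3 in/h.
Σ(I−φ)·Δt = d  ⇒  (0.8+0.3+0.3 − 3φ)·1 = 0.77
φ = (1.400 − 0.77/1) / 3 = 0.21 in/h.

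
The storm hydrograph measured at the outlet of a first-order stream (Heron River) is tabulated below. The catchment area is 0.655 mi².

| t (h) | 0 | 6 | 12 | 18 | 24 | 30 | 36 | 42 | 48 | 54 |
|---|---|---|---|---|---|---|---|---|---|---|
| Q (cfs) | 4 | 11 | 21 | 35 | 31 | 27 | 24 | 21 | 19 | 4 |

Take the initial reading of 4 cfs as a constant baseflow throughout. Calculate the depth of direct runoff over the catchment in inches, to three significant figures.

Direct runoff: 0.0, 7.0, 17.0, 31.0, 27.0, 23.0, 20.0, 17.0, 15.0, 0.0 cfs; ΣQ_DR = 157.0 cfs.
V = ΣQ_DR · Δt = 157.0 × 21600 s = 3.391 × 10^6 ft³.
Over A = 0.655 mi², depth = V / A = 2.23 in.

d ≈ 2.23 in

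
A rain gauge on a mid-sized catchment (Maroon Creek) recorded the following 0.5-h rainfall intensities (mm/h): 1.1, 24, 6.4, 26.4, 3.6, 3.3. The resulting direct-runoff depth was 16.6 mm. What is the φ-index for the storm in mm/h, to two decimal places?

φ ≈ 8.60 mm/h

Only the 2 blocks with intensity above φ contribute runoff: 24, 26.4 mm/h.
Σ(I−φ)·Δt = d  ⇒  (24+26.4 − 2φ)·0.5 = 16.6
φ = (50.40 − 16.6/0.5) / 2 = 8.60 mm/h.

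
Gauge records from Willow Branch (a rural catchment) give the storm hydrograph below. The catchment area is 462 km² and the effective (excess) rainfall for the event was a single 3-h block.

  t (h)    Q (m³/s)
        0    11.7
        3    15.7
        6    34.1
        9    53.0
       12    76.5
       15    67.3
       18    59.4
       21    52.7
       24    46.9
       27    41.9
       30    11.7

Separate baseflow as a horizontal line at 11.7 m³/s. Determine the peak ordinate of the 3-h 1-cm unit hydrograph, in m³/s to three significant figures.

Direct runoff: 0.0, 4.0, 22.4, 41.3, 64.8, 55.6, 47.7, 41.0, 35.2, 30.2, 0.0 m³/s; ΣQ_DR = 342.2 m³/s, peak = 64.8 m³/s.
Runoff depth d = ΣQ_DR·Δt / A = 342.2 × 10800 / (462 km²) = 7.999 mm.
The 1-cm UH is the DRH scaled by (10 mm)/d, so U_p = 64.8 × 10/7.999 = 81.0 m³/s.

U_p ≈ 81.0 m³/s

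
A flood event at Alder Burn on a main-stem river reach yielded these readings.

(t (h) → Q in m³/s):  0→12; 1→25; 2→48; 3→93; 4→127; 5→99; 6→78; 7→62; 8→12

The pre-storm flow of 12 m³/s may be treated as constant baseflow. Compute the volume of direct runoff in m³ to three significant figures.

V ≈ 1.61 × 10^6 m³

Direct-runoff ordinates (Q − Q_b): 0.0, 13.0, 36.0, 81.0, 115.0, 87.0, 66.0, 50.0, 0.0 m³/s.
ΣQ_DR = 448.0 m³/s.
With Δt = 1 h = 3600 s, V = ΣQ_DR · Δt = 448.0 × 3600 = 1.61 × 10^6 m³.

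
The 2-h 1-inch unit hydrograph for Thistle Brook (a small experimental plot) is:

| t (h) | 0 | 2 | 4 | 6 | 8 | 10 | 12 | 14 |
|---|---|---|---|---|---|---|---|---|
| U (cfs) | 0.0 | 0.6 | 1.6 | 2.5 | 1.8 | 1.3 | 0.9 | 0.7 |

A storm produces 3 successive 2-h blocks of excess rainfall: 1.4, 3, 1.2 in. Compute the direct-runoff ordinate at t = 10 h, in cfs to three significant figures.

Q ≈ 10.2 cfs

By discrete convolution, Q_j = Σ (P_i / 1 in) · U_{j−i}.
At t = 10 h (j=5): Q = (1.4/1)·1.3 + (3/1)·1.8 + (1.2/1)·2.5 = 10.2 cfs.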